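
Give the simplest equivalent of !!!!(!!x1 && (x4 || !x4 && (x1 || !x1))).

!!!!(!!x1 && (x4 || !x4 && (x1 || !x1)))
= !!!!(!!x1 && (x4 || !x4))
= !!!!!!x1
= !!!!x1
= !!x1
= x1

x1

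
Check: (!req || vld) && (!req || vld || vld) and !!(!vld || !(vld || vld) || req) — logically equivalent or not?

E1: (!req || vld) && (!req || vld || vld)
    = !req || vld   [absorption]
E2: !!(!vld || !(vld || vld) || req)
    = !!(!vld || !vld || req)   [idempotence]
    = !!(!vld || req)   [idempotence]
    = !vld || req   [double negation]
These differ: at req=1, vld=0, E1 = 0 but E2 = 1.

No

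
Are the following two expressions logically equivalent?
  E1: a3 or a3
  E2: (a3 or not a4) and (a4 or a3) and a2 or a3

E1: a3 or a3
    = a3   (idempotence)
E2: (a3 or not a4) and (a4 or a3) and a2 or a3
    = (a3 or not a4 and a4) and a2 or a3   (distribution)
    = a3 and a2 or a3   (complement / identity)
    = a3   (absorption)
Both reduce to a3, so they are equivalent.

Yes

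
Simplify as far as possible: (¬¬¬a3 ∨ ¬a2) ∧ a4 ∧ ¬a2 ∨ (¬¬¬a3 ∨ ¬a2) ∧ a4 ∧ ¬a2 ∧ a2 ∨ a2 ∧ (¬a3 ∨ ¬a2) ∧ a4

(¬a3 ∨ ¬a2) ∧ a4

(¬¬¬a3 ∨ ¬a2) ∧ a4 ∧ ¬a2 ∨ (¬¬¬a3 ∨ ¬a2) ∧ a4 ∧ ¬a2 ∧ a2 ∨ a2 ∧ (¬a3 ∨ ¬a2) ∧ a4
= (¬¬¬a3 ∨ ¬a2) ∧ a4 ∧ ¬a2 ∨ a2 ∧ (¬a3 ∨ ¬a2) ∧ a4   (absorption)
= (¬a3 ∨ ¬a2) ∧ a4 ∧ ¬a2 ∨ a2 ∧ (¬a3 ∨ ¬a2) ∧ a4   (double negation)
= (¬a3 ∨ ¬a2) ∧ a4   (distribution)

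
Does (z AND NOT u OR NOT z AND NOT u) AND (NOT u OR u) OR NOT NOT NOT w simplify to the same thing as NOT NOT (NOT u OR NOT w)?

Yes

E1: (z AND NOT u OR NOT z AND NOT u) AND (NOT u OR u) OR NOT NOT NOT w
    = NOT u AND (NOT u OR u) OR NOT NOT NOT w   (distribution)
    = NOT u OR NOT NOT NOT w   (complement / identity)
    = NOT u OR NOT w   (double negation)
E2: NOT NOT (NOT u OR NOT w)
    = NOT u OR NOT w   (double negation)
Both reduce to NOT u OR NOT w, so they are equivalent.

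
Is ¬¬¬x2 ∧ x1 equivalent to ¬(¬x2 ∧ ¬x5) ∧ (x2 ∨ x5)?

E1: ¬¬¬x2 ∧ x1
    = ¬x2 ∧ x1   — double negation
E2: ¬(¬x2 ∧ ¬x5) ∧ (x2 ∨ x5)
    = (x2 ∨ x5) ∧ (x2 ∨ x5)   — De Morgan
    = x2 ∧ x2 ∨ x5   — distribution
    = x2 ∨ x5   — idempotence
These differ: at x1=0, x2=1, x5=0, E1 = 0 but E2 = 1.

No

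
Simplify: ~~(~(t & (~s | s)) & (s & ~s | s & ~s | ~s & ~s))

~~(~(t & (~s | s)) & (s & ~s | s & ~s | ~s & ~s))
= ~~(~t & (s & ~s | s & ~s | ~s & ~s))   — complement / identity
= ~~(~t & (s & ~s | ~s))   — distribution
= ~t & (s & ~s | ~s)   — double negation
= ~t & ~s   — complement / identity

~t & ~s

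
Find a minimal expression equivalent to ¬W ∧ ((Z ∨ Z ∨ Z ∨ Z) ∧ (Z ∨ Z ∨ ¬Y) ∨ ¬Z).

¬W

¬W ∧ ((Z ∨ Z ∨ Z ∨ Z) ∧ (Z ∨ Z ∨ ¬Y) ∨ ¬Z)
= ¬W ∧ ((Z ∨ Z) ∧ (Z ∨ Z ∨ ¬Y) ∨ ¬Z)   — idempotence
= ¬W ∧ (Z ∨ Z ∨ ¬Z)   — absorption
= ¬W ∧ (Z ∨ ¬Z)   — idempotence
= ¬W   — complement / identity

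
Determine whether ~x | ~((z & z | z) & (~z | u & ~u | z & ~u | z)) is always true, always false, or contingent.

contingent

~x | ~((z & z | z) & (~z | u & ~u | z & ~u | z))
= ~x | ~((z & z | z) & (~z | u & ~u | z))
= ~x | ~((z & z | z) & (~z | z))
= ~x | ~(z & z | z)
= ~x | ~(z | z)
= ~x | ~z
This depends on x, z, so it is not a constant.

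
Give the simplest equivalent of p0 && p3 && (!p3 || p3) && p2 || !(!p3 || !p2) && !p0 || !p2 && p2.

p0 && p3 && (!p3 || p3) && p2 || !(!p3 || !p2) && !p0 || !p2 && p2
= p0 && p3 && (!p3 || p3) && p2 || p3 && p2 && !p0 || !p2 && p2   [De Morgan]
= p0 && p3 && p2 || p3 && p2 && !p0 || !p2 && p2   [complement / identity]
= p3 && p2 || !p2 && p2   [distribution]
= p3 && p2   [complement / identity]

p3 && p2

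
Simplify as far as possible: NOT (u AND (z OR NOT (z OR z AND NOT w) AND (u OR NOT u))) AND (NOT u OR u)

NOT (u AND (z OR NOT (z OR z AND NOT w) AND (u OR NOT u))) AND (NOT u OR u)
= NOT (u AND (z OR NOT (z OR z AND NOT w) AND (u OR NOT u)))
= NOT (u AND (z OR NOT (z OR z AND NOT w)))
= NOT (u AND (z OR NOT z))
= NOT u

NOT u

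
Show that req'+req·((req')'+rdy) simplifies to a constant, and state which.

1

req'+req·((req')'+rdy)
= req'+req·(req+rdy)   — double negation
= req'+req   — absorption
= 1   — complement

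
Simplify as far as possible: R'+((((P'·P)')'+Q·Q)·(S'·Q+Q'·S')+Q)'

R'+((((P'·P)')'+Q·Q)·(S'·Q+Q'·S')+Q)'
= R'+((((P'·P)')'+Q)·(S'·Q+Q'·S')+Q)'
= R'+((((P'·P)')'+Q)·S'+Q)'
= R'+((P'·P+Q)·S'+Q)'
= R'+(Q·S'+Q)'
= R'+Q'

R'+Q'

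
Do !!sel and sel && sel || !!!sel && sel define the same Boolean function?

E1: !!sel
    = sel
E2: sel && sel || !!!sel && sel
    = sel && sel || !sel && sel
    = sel
Both reduce to sel, so they are equivalent.

Yes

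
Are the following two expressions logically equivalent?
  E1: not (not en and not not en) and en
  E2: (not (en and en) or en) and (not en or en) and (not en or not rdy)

E1: not (not en and not not en) and en
    = (en or not en) and en   — De Morgan
    = en   — complement / identity
E2: (not (en and en) or en) and (not en or en) and (not en or not rdy)
    = (not en or en) and (not en or en) and (not en or not rdy)   — idempotence
    = (not en or en) and (not en or not rdy)   — idempotence
    = not en or not rdy   — complement / identity
These differ: at en=0, rdy=1, E1 = 0 but E2 = 1.

No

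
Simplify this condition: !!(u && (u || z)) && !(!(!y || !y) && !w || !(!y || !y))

u && !y

!!(u && (u || z)) && !(!(!y || !y) && !w || !(!y || !y))
= !!(u && (u || z)) && !!(!y || !y)
= !!u && !!(!y || !y)
= !!u && !!!y
= u && !!!y
= u && !y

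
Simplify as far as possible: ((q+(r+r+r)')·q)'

((q+(r+r+r)')·q)'
= ((q+(r+r)')·q)'   (idempotence)
= ((q+r')·q)'   (idempotence)
= q'   (absorption)

q'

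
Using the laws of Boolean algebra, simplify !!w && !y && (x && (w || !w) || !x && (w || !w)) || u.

!!w && !y && (x && (w || !w) || !x && (w || !w)) || u
= w && !y && (x && (w || !w) || !x && (w || !w)) || u   [double negation]
= w && !y && (w || !w) || u   [distribution]
= w && !y || u   [complement / identity]

w && !y || u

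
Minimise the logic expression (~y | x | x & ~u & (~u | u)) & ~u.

(~y | x) & ~u

(~y | x | x & ~u & (~u | u)) & ~u
= (~y | x | x & ~u) & ~u
= (~y | x) & ~u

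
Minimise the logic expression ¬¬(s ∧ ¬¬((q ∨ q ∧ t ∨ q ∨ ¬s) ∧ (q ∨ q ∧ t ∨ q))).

¬¬(s ∧ ¬¬((q ∨ q ∧ t ∨ q ∨ ¬s) ∧ (q ∨ q ∧ t ∨ q)))
= ¬¬(s ∧ ¬¬(q ∨ q ∧ t ∨ q))   [absorption]
= ¬¬(s ∧ ¬¬(q ∨ q))   [absorption]
= ¬¬(s ∧ (q ∨ q))   [double negation]
= s ∧ (q ∨ q)   [double negation]
= s ∧ q   [idempotence]

s ∧ q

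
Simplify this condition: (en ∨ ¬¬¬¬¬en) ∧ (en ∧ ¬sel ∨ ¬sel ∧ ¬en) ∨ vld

¬sel ∨ vld

(en ∨ ¬¬¬¬¬en) ∧ (en ∧ ¬sel ∨ ¬sel ∧ ¬en) ∨ vld
= (en ∨ ¬¬¬en) ∧ (en ∧ ¬sel ∨ ¬sel ∧ ¬en) ∨ vld   (double negation)
= (en ∨ ¬en) ∧ (en ∧ ¬sel ∨ ¬sel ∧ ¬en) ∨ vld   (double negation)
= (en ∨ ¬en) ∧ ¬sel ∨ vld   (distribution)
= ¬sel ∨ vld   (complement / identity)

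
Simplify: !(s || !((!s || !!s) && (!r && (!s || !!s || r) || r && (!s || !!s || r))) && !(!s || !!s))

!s

!(s || !((!s || !!s) && (!r && (!s || !!s || r) || r && (!s || !!s || r))) && !(!s || !!s))
= !(s || !((!s || !!s) && (!s || !!s || r)) && !(!s || !!s))
= !(s || !(!s || !!s) && !(!s || !!s))
= !(s || !(!s || !!s))
= !(s || s && !s)
= !s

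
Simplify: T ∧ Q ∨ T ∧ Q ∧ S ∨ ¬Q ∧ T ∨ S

T ∧ Q ∨ T ∧ Q ∧ S ∨ ¬Q ∧ T ∨ S
= T ∧ Q ∨ ¬Q ∧ T ∨ S   (absorption)
= T ∨ S   (distribution)

T ∨ S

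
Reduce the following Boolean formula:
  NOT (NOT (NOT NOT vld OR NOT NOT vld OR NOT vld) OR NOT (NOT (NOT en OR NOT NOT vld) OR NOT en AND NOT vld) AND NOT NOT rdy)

NOT vld OR NOT rdy

NOT (NOT (NOT NOT vld OR NOT NOT vld OR NOT vld) OR NOT (NOT (NOT en OR NOT NOT vld) OR NOT en AND NOT vld) AND NOT NOT rdy)
= NOT (NOT (NOT NOT vld OR NOT vld) OR NOT (NOT (NOT en OR NOT NOT vld) OR NOT en AND NOT vld) AND NOT NOT rdy)
= NOT (NOT (NOT NOT vld OR NOT vld) OR NOT (en AND NOT vld OR NOT en AND NOT vld) AND NOT NOT rdy)
= NOT (NOT vld AND vld OR NOT (en AND NOT vld OR NOT en AND NOT vld) AND NOT NOT rdy)
= NOT (NOT vld AND vld OR NOT NOT vld AND NOT NOT rdy)
= NOT (NOT NOT vld AND NOT NOT rdy)
= NOT vld OR NOT rdy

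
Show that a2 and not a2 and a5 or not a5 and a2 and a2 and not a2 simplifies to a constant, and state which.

False

a2 and not a2 and a5 or not a5 and a2 and a2 and not a2
= a2 and not a2 and a5 or not a5 and a2 and not a2   (idempotence)
= a2 and not a2   (distribution)
= False   (complement)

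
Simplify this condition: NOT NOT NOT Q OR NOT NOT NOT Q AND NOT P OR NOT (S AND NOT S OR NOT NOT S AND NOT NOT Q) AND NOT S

NOT NOT NOT Q OR NOT NOT NOT Q AND NOT P OR NOT (S AND NOT S OR NOT NOT S AND NOT NOT Q) AND NOT S
= NOT NOT NOT Q OR NOT (S AND NOT S OR NOT NOT S AND NOT NOT Q) AND NOT S   (absorption)
= NOT NOT NOT Q OR NOT (NOT NOT S AND NOT NOT Q) AND NOT S   (complement / identity)
= NOT Q OR NOT (NOT NOT S AND NOT NOT Q) AND NOT S   (double negation)
= NOT Q OR (NOT S OR NOT Q) AND NOT S   (De Morgan)
= NOT Q OR NOT S   (absorption)

NOT Q OR NOT S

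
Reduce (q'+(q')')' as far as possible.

(q'+(q')')'
= q·q'
= 0

0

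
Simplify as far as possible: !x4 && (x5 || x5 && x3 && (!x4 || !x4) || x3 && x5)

!x4 && x5

!x4 && (x5 || x5 && x3 && (!x4 || !x4) || x3 && x5)
= !x4 && (x5 || x5 && (x3 && (!x4 || !x4) || x3))   (distribution)
= !x4 && (x5 || x5 && (x3 && !x4 || x3))   (idempotence)
= !x4 && (x5 || x5 && x3)   (absorption)
= !x4 && x5   (absorption)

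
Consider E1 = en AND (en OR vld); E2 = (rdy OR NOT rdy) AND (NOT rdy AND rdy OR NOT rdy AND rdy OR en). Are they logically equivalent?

E1: en AND (en OR vld)
    = en
E2: (rdy OR NOT rdy) AND (NOT rdy AND rdy OR NOT rdy AND rdy OR en)
    = (rdy OR NOT rdy) AND (NOT rdy AND rdy OR en)
    = NOT rdy AND rdy OR en
    = en
Both reduce to en, so they are equivalent.

Yes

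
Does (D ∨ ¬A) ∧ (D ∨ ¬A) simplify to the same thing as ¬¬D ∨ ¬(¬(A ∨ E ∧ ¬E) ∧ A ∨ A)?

E1: (D ∨ ¬A) ∧ (D ∨ ¬A)
    = D ∨ ¬A
E2: ¬¬D ∨ ¬(¬(A ∨ E ∧ ¬E) ∧ A ∨ A)
    = ¬¬D ∨ ¬(¬A ∧ A ∨ A)
    = D ∨ ¬(¬A ∧ A ∨ A)
    = D ∨ ¬A
Both reduce to D ∨ ¬A, so they are equivalent.

Yes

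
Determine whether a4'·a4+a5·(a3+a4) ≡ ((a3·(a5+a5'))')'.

E1: a4'·a4+a5·(a3+a4)
    = a5·(a3+a4)   (complement / identity)
E2: ((a3·(a5+a5'))')'
    = a3·(a5+a5')   (double negation)
    = a3   (complement / identity)
These differ: at a3=1, a4=0, a5=0, E1 = 0 but E2 = 1.

No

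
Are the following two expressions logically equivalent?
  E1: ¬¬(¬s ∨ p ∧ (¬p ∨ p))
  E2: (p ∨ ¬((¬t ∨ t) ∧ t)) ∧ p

No

E1: ¬¬(¬s ∨ p ∧ (¬p ∨ p))
    = ¬¬(¬s ∨ p)
    = ¬s ∨ p
E2: (p ∨ ¬((¬t ∨ t) ∧ t)) ∧ p
    = (p ∨ ¬t) ∧ p
    = p
These differ: at p=0, s=0, t=1, E1 = 1 but E2 = 0.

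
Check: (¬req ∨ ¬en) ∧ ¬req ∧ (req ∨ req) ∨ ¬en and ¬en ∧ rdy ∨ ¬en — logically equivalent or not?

E1: (¬req ∨ ¬en) ∧ ¬req ∧ (req ∨ req) ∨ ¬en
    = ¬req ∧ (req ∨ req) ∨ ¬en   (absorption)
    = ¬req ∧ req ∨ ¬en   (idempotence)
    = ¬en   (complement / identity)
E2: ¬en ∧ rdy ∨ ¬en
    = ¬en   (absorption)
Both reduce to ¬en, so they are equivalent.

Yes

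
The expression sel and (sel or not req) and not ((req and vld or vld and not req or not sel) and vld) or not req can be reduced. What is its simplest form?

sel and not vld or not req

sel and (sel or not req) and not ((req and vld or vld and not req or not sel) and vld) or not req
= sel and (sel or not req) and not ((vld or not sel) and vld) or not req
= sel and (sel or not req) and not vld or not req
= sel and not vld or not req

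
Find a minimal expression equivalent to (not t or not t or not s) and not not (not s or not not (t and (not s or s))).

not s

(not t or not t or not s) and not not (not s or not not (t and (not s or s)))
= (not t or not t or not s) and (not s or not not (t and (not s or s)))   (double negation)
= (not t or not t or not s) and (not s or not not t)   (complement / identity)
= (not t or not s) and (not s or not not t)   (idempotence)
= (not t or not s) and (not s or t)   (double negation)
= not t and t or not s   (distribution)
= not s   (complement / identity)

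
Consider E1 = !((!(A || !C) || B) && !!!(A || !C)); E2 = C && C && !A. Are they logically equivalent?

No

E1: !((!(A || !C) || B) && !!!(A || !C))
    = !((!(A || !C) || B) && !(A || !C))   [double negation]
    = !!(A || !C)   [absorption]
    = A || !C   [double negation]
E2: C && C && !A
    = C && !A   [idempotence]
These differ: at A=1, B=0, C=0, E1 = 1 but E2 = 0.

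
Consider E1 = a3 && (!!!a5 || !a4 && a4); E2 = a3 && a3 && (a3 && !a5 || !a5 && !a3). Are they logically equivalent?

E1: a3 && (!!!a5 || !a4 && a4)
    = a3 && !!!a5   — complement / identity
    = a3 && !a5   — double negation
E2: a3 && a3 && (a3 && !a5 || !a5 && !a3)
    = a3 && a3 && !a5   — distribution
    = a3 && !a5   — idempotence
Both reduce to a3 && !a5, so they are equivalent.

Yes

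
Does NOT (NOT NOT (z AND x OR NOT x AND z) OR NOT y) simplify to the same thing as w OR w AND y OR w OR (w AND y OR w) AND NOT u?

No

E1: NOT (NOT NOT (z AND x OR NOT x AND z) OR NOT y)
    = NOT (NOT NOT z OR NOT y)   (distribution)
    = NOT z AND y   (De Morgan)
E2: w OR w AND y OR w OR (w AND y OR w) AND NOT u
    = w OR w AND y OR w   (absorption)
    = w OR w   (absorption)
    = w   (idempotence)
These differ: at u=0, w=1, x=0, y=0, z=0, E1 = 0 but E2 = 1.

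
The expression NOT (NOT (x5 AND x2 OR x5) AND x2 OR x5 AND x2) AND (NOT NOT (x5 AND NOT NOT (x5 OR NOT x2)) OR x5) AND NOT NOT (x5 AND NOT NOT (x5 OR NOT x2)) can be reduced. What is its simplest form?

NOT (NOT (x5 AND x2 OR x5) AND x2 OR x5 AND x2) AND (NOT NOT (x5 AND NOT NOT (x5 OR NOT x2)) OR x5) AND NOT NOT (x5 AND NOT NOT (x5 OR NOT x2))
= NOT (NOT x5 AND x2 OR x5 AND x2) AND (NOT NOT (x5 AND NOT NOT (x5 OR NOT x2)) OR x5) AND NOT NOT (x5 AND NOT NOT (x5 OR NOT x2))   [absorption]
= NOT (NOT x5 AND x2 OR x5 AND x2) AND NOT NOT (x5 AND NOT NOT (x5 OR NOT x2))   [absorption]
= NOT x2 AND NOT NOT (x5 AND NOT NOT (x5 OR NOT x2))   [distribution]
= NOT x2 AND x5 AND NOT NOT (x5 OR NOT x2)   [double negation]
= NOT x2 AND x5 AND (x5 OR NOT x2)   [double negation]
= NOT x2 AND x5   [absorption]

NOT x2 AND x5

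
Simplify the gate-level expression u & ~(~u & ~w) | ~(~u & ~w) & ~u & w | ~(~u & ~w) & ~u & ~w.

u & ~(~u & ~w) | ~(~u & ~w) & ~u & w | ~(~u & ~w) & ~u & ~w
= u & ~(~u & ~w) | ~(~u & ~w) & ~u
= ~(~u & ~w)
= u | w

u | w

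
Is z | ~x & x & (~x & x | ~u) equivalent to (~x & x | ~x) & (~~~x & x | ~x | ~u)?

No

E1: z | ~x & x & (~x & x | ~u)
    = z | ~x & x   [absorption]
    = z   [complement / identity]
E2: (~x & x | ~x) & (~~~x & x | ~x | ~u)
    = (~x & x | ~x) & (~x & x | ~x | ~u)   [double negation]
    = ~x & x | ~x   [absorption]
    = ~x   [complement / identity]
These differ: at u=1, x=0, z=0, E1 = 0 but E2 = 1.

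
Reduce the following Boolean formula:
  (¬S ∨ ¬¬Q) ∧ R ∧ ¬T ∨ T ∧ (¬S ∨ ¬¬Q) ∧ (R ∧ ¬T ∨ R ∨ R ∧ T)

(¬S ∨ ¬¬Q) ∧ R ∧ ¬T ∨ T ∧ (¬S ∨ ¬¬Q) ∧ (R ∧ ¬T ∨ R ∨ R ∧ T)
= (¬S ∨ ¬¬Q) ∧ R ∧ ¬T ∨ T ∧ (¬S ∨ ¬¬Q) ∧ (R ∧ ¬T ∨ R)
= (¬S ∨ ¬¬Q) ∧ R ∧ ¬T ∨ T ∧ (¬S ∨ ¬¬Q) ∧ R
= (¬S ∨ ¬¬Q) ∧ R
= (¬S ∨ Q) ∧ R

(¬S ∨ Q) ∧ R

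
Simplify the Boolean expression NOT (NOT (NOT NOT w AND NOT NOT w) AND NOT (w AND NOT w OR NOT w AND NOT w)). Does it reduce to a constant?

TRUE

NOT (NOT (NOT NOT w AND NOT NOT w) AND NOT (w AND NOT w OR NOT w AND NOT w))
= NOT (NOT (NOT NOT w AND NOT NOT w) AND NOT NOT w)
= NOT ((NOT w OR NOT w) AND NOT NOT w)
= NOT (NOT w AND NOT NOT w)
= w OR NOT w
= TRUE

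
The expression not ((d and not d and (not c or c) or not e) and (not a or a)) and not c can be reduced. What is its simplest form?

e and not c

not ((d and not d and (not c or c) or not e) and (not a or a)) and not c
= not (d and not d and (not c or c) or not e) and not c   [complement / identity]
= not (d and not d or not e) and not c   [complement / identity]
= not not e and not c   [complement / identity]
= e and not c   [double negation]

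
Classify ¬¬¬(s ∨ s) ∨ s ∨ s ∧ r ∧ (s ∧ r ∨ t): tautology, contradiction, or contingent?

tautology

¬¬¬(s ∨ s) ∨ s ∨ s ∧ r ∧ (s ∧ r ∨ t)
= ¬¬¬s ∨ s ∨ s ∧ r ∧ (s ∧ r ∨ t)   [idempotence]
= ¬s ∨ s ∨ s ∧ r ∧ (s ∧ r ∨ t)   [double negation]
= ¬s ∨ s ∨ s ∧ r   [absorption]
= ¬s ∨ s   [absorption]
= True   [complement]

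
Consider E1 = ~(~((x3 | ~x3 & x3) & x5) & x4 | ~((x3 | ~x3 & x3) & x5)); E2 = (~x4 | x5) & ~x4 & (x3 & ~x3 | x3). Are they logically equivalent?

No

E1: ~(~((x3 | ~x3 & x3) & x5) & x4 | ~((x3 | ~x3 & x3) & x5))
    = ~~((x3 | ~x3 & x3) & x5)
    = ~~(x3 & x5)
    = x3 & x5
E2: (~x4 | x5) & ~x4 & (x3 & ~x3 | x3)
    = (~x4 | x5) & ~x4 & x3
    = ~x4 & x3
These differ: at x3=1, x4=0, x5=0, E1 = 0 but E2 = 1.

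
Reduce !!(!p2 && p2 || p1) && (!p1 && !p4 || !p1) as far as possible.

!!(!p2 && p2 || p1) && (!p1 && !p4 || !p1)
= !!(!p2 && p2 || p1) && !p1   (absorption)
= !!p1 && !p1   (complement / identity)
= p1 && !p1   (double negation)
= false   (complement)

false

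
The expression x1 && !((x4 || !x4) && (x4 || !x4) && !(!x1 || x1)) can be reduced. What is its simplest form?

x1

x1 && !((x4 || !x4) && (x4 || !x4) && !(!x1 || x1))
= x1 && !((x4 || !x4) && !(!x1 || x1))   [complement / identity]
= x1 && !!(!x1 || x1)   [complement / identity]
= x1 && (!x1 || x1)   [double negation]
= x1   [complement / identity]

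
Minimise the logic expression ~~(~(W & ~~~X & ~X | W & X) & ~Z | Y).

~W & ~Z | Y

~~(~(W & ~~~X & ~X | W & X) & ~Z | Y)
= ~~(~(W & ~X & ~X | W & X) & ~Z | Y)   (double negation)
= ~~(~(W & ~X | W & X) & ~Z | Y)   (idempotence)
= ~~(~W & ~Z | Y)   (distribution)
= ~W & ~Z | Y   (double negation)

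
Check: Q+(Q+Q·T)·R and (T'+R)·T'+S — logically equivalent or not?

No

E1: Q+(Q+Q·T)·R
    = Q+Q·R   — absorption
    = Q   — absorption
E2: (T'+R)·T'+S
    = T'+S   — absorption
These differ: at Q=0, R=0, S=1, T=0, E1 = 0 but E2 = 1.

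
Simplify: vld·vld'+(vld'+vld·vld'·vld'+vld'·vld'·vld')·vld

0

vld·vld'+(vld'+vld·vld'·vld'+vld'·vld'·vld')·vld
= vld·vld'+(vld'+vld'·vld')·vld
= vld·vld'+(vld'+vld')·vld
= (vld'+vld')·vld
= vld'·vld
= 0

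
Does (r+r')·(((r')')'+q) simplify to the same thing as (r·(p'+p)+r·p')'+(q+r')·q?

Yes

E1: (r+r')·(((r')')'+q)
    = ((r')')'+q   (complement / identity)
    = r'+q   (double negation)
E2: (r·(p'+p)+r·p')'+(q+r')·q
    = (r+r·p')'+(q+r')·q   (complement / identity)
    = r'+(q+r')·q   (absorption)
    = r'+q   (absorption)
Both reduce to r'+q, so they are equivalent.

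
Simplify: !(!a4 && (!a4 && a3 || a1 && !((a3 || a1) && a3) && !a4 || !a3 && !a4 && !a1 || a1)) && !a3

a4 && !a3

!(!a4 && (!a4 && a3 || a1 && !((a3 || a1) && a3) && !a4 || !a3 && !a4 && !a1 || a1)) && !a3
= !(!a4 && (!a4 && a3 || a1 && !a3 && !a4 || !a3 && !a4 && !a1 || a1)) && !a3   — absorption
= !(!a4 && (!a4 && a3 || !a3 && !a4 || a1)) && !a3   — distribution
= !(!a4 && (!a4 || a1)) && !a3   — distribution
= !!a4 && !a3   — absorption
= a4 && !a3   — double negation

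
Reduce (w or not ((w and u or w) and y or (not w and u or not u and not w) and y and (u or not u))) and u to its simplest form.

(w or not y) and u

(w or not ((w and u or w) and y or (not w and u or not u and not w) and y and (u or not u))) and u
= (w or not (w and y or (not w and u or not u and not w) and y and (u or not u))) and u
= (w or not (w and y or not w and y and (u or not u))) and u
= (w or not (w and y or not w and y)) and u
= (w or not y) and u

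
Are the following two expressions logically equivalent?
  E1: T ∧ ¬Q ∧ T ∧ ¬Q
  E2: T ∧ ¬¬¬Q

E1: T ∧ ¬Q ∧ T ∧ ¬Q
    = T ∧ ¬Q   [idempotence]
E2: T ∧ ¬¬¬Q
    = T ∧ ¬Q   [double negation]
Both reduce to T ∧ ¬Q, so they are equivalent.

Yes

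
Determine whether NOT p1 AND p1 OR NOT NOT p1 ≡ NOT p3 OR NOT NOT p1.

E1: NOT p1 AND p1 OR NOT NOT p1
    = NOT NOT p1   (complement / identity)
    = p1   (double negation)
E2: NOT p3 OR NOT NOT p1
    = NOT p3 OR p1   (double negation)
These differ: at p1=0, p3=0, E1 = 0 but E2 = 1.

No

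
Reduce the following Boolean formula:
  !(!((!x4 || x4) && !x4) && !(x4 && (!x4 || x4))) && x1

x1

!(!((!x4 || x4) && !x4) && !(x4 && (!x4 || x4))) && x1
= ((!x4 || x4) && !x4 || x4 && (!x4 || x4)) && x1   — De Morgan
= (!x4 || x4) && x1   — distribution
= x1   — complement / identity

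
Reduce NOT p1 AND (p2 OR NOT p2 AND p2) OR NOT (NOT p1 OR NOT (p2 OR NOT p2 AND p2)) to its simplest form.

p2

NOT p1 AND (p2 OR NOT p2 AND p2) OR NOT (NOT p1 OR NOT (p2 OR NOT p2 AND p2))
= NOT p1 AND (p2 OR NOT p2 AND p2) OR p1 AND (p2 OR NOT p2 AND p2)   [De Morgan]
= p2 OR NOT p2 AND p2   [distribution]
= p2   [complement / identity]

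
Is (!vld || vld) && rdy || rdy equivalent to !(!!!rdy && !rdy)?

Yes

E1: (!vld || vld) && rdy || rdy
    = rdy || rdy   (complement / identity)
    = rdy   (idempotence)
E2: !(!!!rdy && !rdy)
    = !!rdy || rdy   (De Morgan)
    = rdy || rdy   (double negation)
    = rdy   (idempotence)
Both reduce to rdy, so they are equivalent.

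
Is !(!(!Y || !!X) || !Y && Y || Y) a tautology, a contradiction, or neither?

neither

!(!(!Y || !!X) || !Y && Y || Y)
= !(!(!Y || !!X) || Y)   — complement / identity
= !(Y && !X || Y)   — De Morgan
= !Y   — absorption
This depends on Y, so it is not a constant.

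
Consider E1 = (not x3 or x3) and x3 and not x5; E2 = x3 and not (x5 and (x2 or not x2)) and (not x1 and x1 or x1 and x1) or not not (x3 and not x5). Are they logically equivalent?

Yes

E1: (not x3 or x3) and x3 and not x5
    = x3 and not x5   — complement / identity
E2: x3 and not (x5 and (x2 or not x2)) and (not x1 and x1 or x1 and x1) or not not (x3 and not x5)
    = x3 and not (x5 and (x2 or not x2)) and (not x1 and x1 or x1 and x1) or x3 and not x5   — double negation
    = x3 and not (x5 and (x2 or not x2)) and x1 or x3 and not x5   — distribution
    = x3 and not x5 and x1 or x3 and not x5   — complement / identity
    = x3 and not x5   — absorption
Both reduce to x3 and not x5, so they are equivalent.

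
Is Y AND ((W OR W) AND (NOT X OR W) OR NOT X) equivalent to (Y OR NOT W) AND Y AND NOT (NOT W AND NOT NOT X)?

E1: Y AND ((W OR W) AND (NOT X OR W) OR NOT X)
    = Y AND (W OR W AND NOT X OR NOT X)   [distribution]
    = Y AND (W OR NOT X)   [absorption]
E2: (Y OR NOT W) AND Y AND NOT (NOT W AND NOT NOT X)
    = Y AND NOT (NOT W AND NOT NOT X)   [absorption]
    = Y AND (W OR NOT X)   [De Morgan]
Both reduce to Y AND (W OR NOT X), so they are equivalent.

Yes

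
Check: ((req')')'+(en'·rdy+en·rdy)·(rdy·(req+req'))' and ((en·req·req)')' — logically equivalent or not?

No

E1: ((req')')'+(en'·rdy+en·rdy)·(rdy·(req+req'))'
    = req'+(en'·rdy+en·rdy)·(rdy·(req+req'))'   — double negation
    = req'+rdy·(rdy·(req+req'))'   — distribution
    = req'+rdy·rdy'   — complement / identity
    = req'   — complement / identity
E2: ((en·req·req)')'
    = en·req·req   — double negation
    = en·req   — idempotence
These differ: at en=0, rdy=0, req=0, E1 = 1 but E2 = 0.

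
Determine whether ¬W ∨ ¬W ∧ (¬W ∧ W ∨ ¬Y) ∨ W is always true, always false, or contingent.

always true

¬W ∨ ¬W ∧ (¬W ∧ W ∨ ¬Y) ∨ W
= ¬W ∨ ¬W ∧ ¬Y ∨ W   (complement / identity)
= ¬W ∨ W   (absorption)
= True   (complement)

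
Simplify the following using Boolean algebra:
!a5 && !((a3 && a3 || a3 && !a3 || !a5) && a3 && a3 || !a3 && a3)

!a5 && !((a3 && a3 || a3 && !a3 || !a5) && a3 && a3 || !a3 && a3)
= !a5 && !((a3 && a3 || !a5) && a3 && a3 || !a3 && a3)   (complement / identity)
= !a5 && !(a3 && a3 || !a3 && a3)   (absorption)
= !a5 && !a3   (distribution)

!a5 && !a3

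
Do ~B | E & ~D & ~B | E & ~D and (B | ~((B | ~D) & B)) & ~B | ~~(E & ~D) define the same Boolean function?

E1: ~B | E & ~D & ~B | E & ~D
    = ~B | E & ~D   — absorption
E2: (B | ~((B | ~D) & B)) & ~B | ~~(E & ~D)
    = (B | ~((B | ~D) & B)) & ~B | E & ~D   — double negation
    = (B | ~B) & ~B | E & ~D   — absorption
    = ~B | E & ~D   — complement / identity
Both reduce to ~B | E & ~D, so they are equivalent.

Yes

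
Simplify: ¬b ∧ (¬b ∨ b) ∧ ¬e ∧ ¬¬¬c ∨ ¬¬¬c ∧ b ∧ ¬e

¬e ∧ ¬c

¬b ∧ (¬b ∨ b) ∧ ¬e ∧ ¬¬¬c ∨ ¬¬¬c ∧ b ∧ ¬e
= (¬b ∧ (¬b ∨ b) ∧ ¬e ∨ b ∧ ¬e) ∧ ¬¬¬c
= (¬b ∧ (¬b ∨ b) ∧ ¬e ∨ b ∧ ¬e) ∧ ¬c
= (¬b ∧ ¬e ∨ b ∧ ¬e) ∧ ¬c
= ¬e ∧ ¬c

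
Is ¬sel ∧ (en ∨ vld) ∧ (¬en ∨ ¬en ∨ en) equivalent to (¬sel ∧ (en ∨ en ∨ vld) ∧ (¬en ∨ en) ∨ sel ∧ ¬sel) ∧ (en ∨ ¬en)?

E1: ¬sel ∧ (en ∨ vld) ∧ (¬en ∨ ¬en ∨ en)
    = ¬sel ∧ (en ∨ vld) ∧ (¬en ∨ en)   — idempotence
    = ¬sel ∧ (en ∨ vld)   — complement / identity
E2: (¬sel ∧ (en ∨ en ∨ vld) ∧ (¬en ∨ en) ∨ sel ∧ ¬sel) ∧ (en ∨ ¬en)
    = ¬sel ∧ (en ∨ en ∨ vld) ∧ (¬en ∨ en) ∧ (en ∨ ¬en)   — complement / identity
    = ¬sel ∧ (en ∨ en ∨ vld) ∧ (¬en ∨ en)   — complement / identity
    = ¬sel ∧ (en ∨ en ∨ vld)   — complement / identity
    = ¬sel ∧ (en ∨ vld)   — idempotence
Both reduce to ¬sel ∧ (en ∨ vld), so they are equivalent.

Yes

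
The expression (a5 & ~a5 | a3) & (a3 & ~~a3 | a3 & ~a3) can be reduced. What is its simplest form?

(a5 & ~a5 | a3) & (a3 & ~~a3 | a3 & ~a3)
= (a5 & ~a5 | a3) & (a3 & a3 | a3 & ~a3)
= a3 & (a3 & a3 | a3 & ~a3)
= a3 & a3
= a3

a3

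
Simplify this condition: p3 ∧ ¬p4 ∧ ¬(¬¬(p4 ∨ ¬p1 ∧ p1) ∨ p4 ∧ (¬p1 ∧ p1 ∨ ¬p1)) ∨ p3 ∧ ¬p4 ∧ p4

p3 ∧ ¬p4 ∧ ¬(¬¬(p4 ∨ ¬p1 ∧ p1) ∨ p4 ∧ (¬p1 ∧ p1 ∨ ¬p1)) ∨ p3 ∧ ¬p4 ∧ p4
= p3 ∧ ¬p4 ∧ ¬(p4 ∨ ¬p1 ∧ p1 ∨ p4 ∧ (¬p1 ∧ p1 ∨ ¬p1)) ∨ p3 ∧ ¬p4 ∧ p4
= p3 ∧ ¬p4 ∧ ¬(p4 ∨ p4 ∧ (¬p1 ∧ p1 ∨ ¬p1)) ∨ p3 ∧ ¬p4 ∧ p4
= p3 ∧ ¬p4 ∧ ¬(p4 ∨ p4 ∧ ¬p1) ∨ p3 ∧ ¬p4 ∧ p4
= p3 ∧ ¬p4 ∧ ¬p4 ∨ p3 ∧ ¬p4 ∧ p4
= p3 ∧ ¬p4

p3 ∧ ¬p4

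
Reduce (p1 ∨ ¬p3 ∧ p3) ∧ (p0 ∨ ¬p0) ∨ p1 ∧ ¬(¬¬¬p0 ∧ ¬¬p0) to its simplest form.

(p1 ∨ ¬p3 ∧ p3) ∧ (p0 ∨ ¬p0) ∨ p1 ∧ ¬(¬¬¬p0 ∧ ¬¬p0)
= (p1 ∨ ¬p3 ∧ p3) ∧ (p0 ∨ ¬p0) ∨ p1 ∧ ¬(¬p0 ∧ ¬¬p0)
= (p1 ∨ ¬p3 ∧ p3) ∧ (p0 ∨ ¬p0) ∨ p1 ∧ (p0 ∨ ¬p0)
= p1 ∧ (p0 ∨ ¬p0) ∨ p1 ∧ (p0 ∨ ¬p0)
= p1 ∧ (p0 ∨ ¬p0)
= p1

p1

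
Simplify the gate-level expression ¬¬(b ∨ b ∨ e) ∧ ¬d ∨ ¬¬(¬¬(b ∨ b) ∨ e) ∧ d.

¬¬(b ∨ b ∨ e) ∧ ¬d ∨ ¬¬(¬¬(b ∨ b) ∨ e) ∧ d
= ¬¬(b ∨ b ∨ e) ∧ ¬d ∨ ¬¬(b ∨ b ∨ e) ∧ d   [double negation]
= ¬¬(b ∨ b ∨ e)   [distribution]
= ¬¬(b ∨ e)   [idempotence]
= b ∨ e   [double negation]

b ∨ e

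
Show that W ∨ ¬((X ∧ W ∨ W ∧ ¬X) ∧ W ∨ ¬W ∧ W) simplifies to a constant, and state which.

True

W ∨ ¬((X ∧ W ∨ W ∧ ¬X) ∧ W ∨ ¬W ∧ W)
= W ∨ ¬(W ∧ W ∨ ¬W ∧ W)
= W ∨ ¬W
= True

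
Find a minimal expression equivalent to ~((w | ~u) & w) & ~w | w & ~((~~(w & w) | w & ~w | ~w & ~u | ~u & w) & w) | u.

~w | u

~((w | ~u) & w) & ~w | w & ~((~~(w & w) | w & ~w | ~w & ~u | ~u & w) & w) | u
= ~((w | ~u) & w) & ~w | w & ~((w & w | w & ~w | ~w & ~u | ~u & w) & w) | u
= ~((w | ~u) & w) & ~w | w & ~((w | ~w & ~u | ~u & w) & w) | u
= ~((w | ~u) & w) & ~w | w & ~((w | ~u) & w) | u
= ~((w | ~u) & w) | u
= ~w | u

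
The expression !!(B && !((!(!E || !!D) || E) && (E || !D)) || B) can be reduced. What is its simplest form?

B

!!(B && !((!(!E || !!D) || E) && (E || !D)) || B)
= !!(B && !((E && !D || E) && (E || !D)) || B)   [De Morgan]
= !!(B && !(E && (E || !D)) || B)   [absorption]
= !!(B && !E || B)   [absorption]
= !!B   [absorption]
= B   [double negation]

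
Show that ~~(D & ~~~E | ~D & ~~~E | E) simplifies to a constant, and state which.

1

~~(D & ~~~E | ~D & ~~~E | E)
= D & ~~~E | ~D & ~~~E | E   (double negation)
= ~~~E | E   (distribution)
= ~E | E   (double negation)
= 1   (complement)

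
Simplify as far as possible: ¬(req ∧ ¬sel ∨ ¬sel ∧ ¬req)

¬(req ∧ ¬sel ∨ ¬sel ∧ ¬req)
= ¬¬sel   (distribution)
= sel   (double negation)

sel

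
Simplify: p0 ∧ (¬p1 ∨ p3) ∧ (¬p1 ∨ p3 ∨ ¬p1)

p0 ∧ (¬p1 ∨ p3) ∧ (¬p1 ∨ p3 ∨ ¬p1)
= p0 ∧ (¬p1 ∨ p3 ∧ (p3 ∨ ¬p1))   — distribution
= p0 ∧ (¬p1 ∨ p3)   — absorption

p0 ∧ (¬p1 ∨ p3)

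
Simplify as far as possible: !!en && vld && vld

!!en && vld && vld
= en && vld && vld   (double negation)
= en && vld   (idempotence)

en && vld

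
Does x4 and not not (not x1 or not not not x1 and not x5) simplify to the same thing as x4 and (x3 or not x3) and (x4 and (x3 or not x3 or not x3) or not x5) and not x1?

E1: x4 and not not (not x1 or not not not x1 and not x5)
    = x4 and not not (not x1 or not x1 and not x5)
    = x4 and not not not x1
    = x4 and not x1
E2: x4 and (x3 or not x3) and (x4 and (x3 or not x3 or not x3) or not x5) and not x1
    = x4 and (x3 or not x3) and (x4 and (x3 or not x3) or not x5) and not x1
    = x4 and (x3 or not x3) and not x1
    = x4 and not x1
Both reduce to x4 and not x1, so they are equivalent.

Yes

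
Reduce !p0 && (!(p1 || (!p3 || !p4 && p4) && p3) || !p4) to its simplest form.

!p0 && (!(p1 || (!p3 || !p4 && p4) && p3) || !p4)
= !p0 && (!(p1 || !p3 && p3) || !p4)   [complement / identity]
= !p0 && (!p1 || !p4)   [complement / identity]

!p0 && (!p1 || !p4)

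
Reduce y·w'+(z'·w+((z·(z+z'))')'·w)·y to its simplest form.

y

y·w'+(z'·w+((z·(z+z'))')'·w)·y
= y·w'+(z'·w+(z')'·w)·y   [complement / identity]
= y·w'+(z'·w+z·w)·y   [double negation]
= y·w'+w·y   [distribution]
= y   [distribution]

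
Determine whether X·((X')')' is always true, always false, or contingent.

X·((X')')'
= X·X'
= 0

always false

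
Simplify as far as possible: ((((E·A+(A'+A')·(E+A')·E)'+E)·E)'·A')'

((((E·A+(A'+A')·(E+A')·E)'+E)·E)'·A')'
= ((((E·A+(A'+A'·E)·E)'+E)·E)'·A')'   (distribution)
= ((((E·A+A'·E)'+E)·E)'·A')'   (absorption)
= (((E'+E)·E)'·A')'   (distribution)
= (E'·A')'   (complement / identity)
= E+A   (De Morgan)

E+A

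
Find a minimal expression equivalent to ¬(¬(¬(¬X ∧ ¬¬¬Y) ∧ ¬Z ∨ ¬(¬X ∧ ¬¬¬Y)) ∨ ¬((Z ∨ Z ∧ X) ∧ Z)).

¬(¬(¬(¬X ∧ ¬¬¬Y) ∧ ¬Z ∨ ¬(¬X ∧ ¬¬¬Y)) ∨ ¬((Z ∨ Z ∧ X) ∧ Z))
= ¬(¬(¬(¬X ∧ ¬¬¬Y) ∧ ¬Z ∨ ¬(¬X ∧ ¬¬¬Y)) ∨ ¬(Z ∧ Z))   — absorption
= ¬(¬¬(¬X ∧ ¬¬¬Y) ∨ ¬(Z ∧ Z))   — absorption
= ¬(¬(X ∨ ¬¬Y) ∨ ¬(Z ∧ Z))   — De Morgan
= (X ∨ ¬¬Y) ∧ Z ∧ Z   — De Morgan
= (X ∨ Y) ∧ Z ∧ Z   — double negation
= (X ∨ Y) ∧ Z   — idempotence

(X ∨ Y) ∧ Z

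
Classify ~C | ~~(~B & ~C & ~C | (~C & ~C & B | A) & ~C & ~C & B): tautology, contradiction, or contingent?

~C | ~~(~B & ~C & ~C | (~C & ~C & B | A) & ~C & ~C & B)
= ~C | ~~(~B & ~C & ~C | ~C & ~C & B)   [absorption]
= ~C | ~~(~C & ~C)   [distribution]
= ~C | ~(C | C)   [De Morgan]
= ~C | ~C   [idempotence]
= ~C   [idempotence]
This depends on C, so it is not a constant.

contingent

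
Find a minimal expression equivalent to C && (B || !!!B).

C

C && (B || !!!B)
= C && (B || !B)   — double negation
= C   — complement / identity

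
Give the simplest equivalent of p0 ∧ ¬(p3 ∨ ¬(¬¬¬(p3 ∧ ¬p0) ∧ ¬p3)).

p0 ∧ ¬(p3 ∨ ¬(¬¬¬(p3 ∧ ¬p0) ∧ ¬p3))
= p0 ∧ ¬(p3 ∨ ¬(¬(p3 ∧ ¬p0) ∧ ¬p3))
= p0 ∧ ¬(p3 ∨ p3 ∧ ¬p0 ∨ p3)
= p0 ∧ ¬(p3 ∨ p3)
= p0 ∧ ¬p3

p0 ∧ ¬p3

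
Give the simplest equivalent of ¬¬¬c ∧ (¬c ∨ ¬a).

¬¬¬c ∧ (¬c ∨ ¬a)
= ¬c ∧ (¬c ∨ ¬a)   [double negation]
= ¬c   [absorption]

¬c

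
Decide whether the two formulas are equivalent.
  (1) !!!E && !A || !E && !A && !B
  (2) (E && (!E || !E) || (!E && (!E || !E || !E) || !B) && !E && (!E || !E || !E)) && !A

Yes

E1: !!!E && !A || !E && !A && !B
    = !E && !A || !E && !A && !B   (double negation)
    = !E && !A   (absorption)
E2: (E && (!E || !E) || (!E && (!E || !E || !E) || !B) && !E && (!E || !E || !E)) && !A
    = (E && (!E || !E) || !E && (!E || !E || !E)) && !A   (absorption)
    = (E && (!E || !E) || !E && (!E || !E)) && !A   (idempotence)
    = (!E || !E) && !A   (distribution)
    = !E && !A   (idempotence)
Both reduce to !E && !A, so they are equivalent.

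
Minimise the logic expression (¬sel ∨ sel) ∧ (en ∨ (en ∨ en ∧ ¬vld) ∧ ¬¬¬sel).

en

(¬sel ∨ sel) ∧ (en ∨ (en ∨ en ∧ ¬vld) ∧ ¬¬¬sel)
= en ∨ (en ∨ en ∧ ¬vld) ∧ ¬¬¬sel   [complement / identity]
= en ∨ en ∧ ¬¬¬sel   [absorption]
= en ∨ en ∧ ¬sel   [double negation]
= en   [absorption]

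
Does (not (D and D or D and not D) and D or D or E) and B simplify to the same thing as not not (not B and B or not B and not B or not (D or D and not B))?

E1: (not (D and D or D and not D) and D or D or E) and B
    = (not D and D or D or E) and B
    = (D or E) and B
E2: not not (not B and B or not B and not B or not (D or D and not B))
    = not not (not B and B or not B and not B or not D)
    = not B and B or not B and not B or not D
    = not B or not D
These differ: at B=0, D=0, E=0, E1 = 0 but E2 = 1.

No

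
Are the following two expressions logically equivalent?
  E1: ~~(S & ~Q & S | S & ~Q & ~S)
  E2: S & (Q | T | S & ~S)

No

E1: ~~(S & ~Q & S | S & ~Q & ~S)
    = ~~(S & ~Q)   (distribution)
    = S & ~Q   (double negation)
E2: S & (Q | T | S & ~S)
    = S & (Q | T)   (complement / identity)
These differ: at Q=1, S=1, T=1, E1 = 0 but E2 = 1.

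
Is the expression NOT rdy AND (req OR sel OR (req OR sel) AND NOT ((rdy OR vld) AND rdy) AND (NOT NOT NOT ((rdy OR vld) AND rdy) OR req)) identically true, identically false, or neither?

NOT rdy AND (req OR sel OR (req OR sel) AND NOT ((rdy OR vld) AND rdy) AND (NOT NOT NOT ((rdy OR vld) AND rdy) OR req))
= NOT rdy AND (req OR sel OR (req OR sel) AND NOT ((rdy OR vld) AND rdy) AND (NOT ((rdy OR vld) AND rdy) OR req))   — double negation
= NOT rdy AND (req OR sel OR (req OR sel) AND NOT ((rdy OR vld) AND rdy))   — absorption
= NOT rdy AND (req OR sel OR (req OR sel) AND NOT rdy)   — absorption
= NOT rdy AND (req OR sel)   — absorption
This depends on rdy, req, sel, so it is not a constant.

neither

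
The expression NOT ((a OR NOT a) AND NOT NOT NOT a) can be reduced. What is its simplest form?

a

NOT ((a OR NOT a) AND NOT NOT NOT a)
= NOT NOT NOT NOT a   [complement / identity]
= NOT NOT a   [double negation]
= a   [double negation]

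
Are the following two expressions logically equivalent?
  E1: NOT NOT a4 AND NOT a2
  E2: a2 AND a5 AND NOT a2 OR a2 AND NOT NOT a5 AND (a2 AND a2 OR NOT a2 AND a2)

No

E1: NOT NOT a4 AND NOT a2
    = a4 AND NOT a2   — double negation
E2: a2 AND a5 AND NOT a2 OR a2 AND NOT NOT a5 AND (a2 AND a2 OR NOT a2 AND a2)
    = a2 AND a5 AND NOT a2 OR a2 AND a5 AND (a2 AND a2 OR NOT a2 AND a2)   — double negation
    = a2 AND a5 AND NOT a2 OR a2 AND a5 AND a2   — distribution
    = a2 AND a5   — distribution
These differ: at a2=0, a4=1, a5=1, E1 = 1 but E2 = 0.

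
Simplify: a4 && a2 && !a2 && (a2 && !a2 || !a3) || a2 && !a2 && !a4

false

a4 && a2 && !a2 && (a2 && !a2 || !a3) || a2 && !a2 && !a4
= a4 && a2 && !a2 || a2 && !a2 && !a4
= a2 && !a2
= false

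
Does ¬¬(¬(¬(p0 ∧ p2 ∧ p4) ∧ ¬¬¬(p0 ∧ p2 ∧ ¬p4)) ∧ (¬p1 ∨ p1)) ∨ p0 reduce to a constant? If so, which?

no

¬¬(¬(¬(p0 ∧ p2 ∧ p4) ∧ ¬¬¬(p0 ∧ p2 ∧ ¬p4)) ∧ (¬p1 ∨ p1)) ∨ p0
= ¬¬(¬(¬(p0 ∧ p2 ∧ p4) ∧ ¬(p0 ∧ p2 ∧ ¬p4)) ∧ (¬p1 ∨ p1)) ∨ p0
= ¬¬¬(¬(p0 ∧ p2 ∧ p4) ∧ ¬(p0 ∧ p2 ∧ ¬p4)) ∨ p0
= ¬¬(p0 ∧ p2 ∧ p4 ∨ p0 ∧ p2 ∧ ¬p4) ∨ p0
= p0 ∧ p2 ∧ p4 ∨ p0 ∧ p2 ∧ ¬p4 ∨ p0
= p0 ∧ p2 ∨ p0
= p0
This depends on p0, so it is not a constant.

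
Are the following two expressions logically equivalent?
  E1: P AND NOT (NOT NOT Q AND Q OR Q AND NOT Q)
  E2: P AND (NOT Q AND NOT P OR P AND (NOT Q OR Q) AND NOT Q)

E1: P AND NOT (NOT NOT Q AND Q OR Q AND NOT Q)
    = P AND NOT (Q AND Q OR Q AND NOT Q)
    = P AND NOT Q
E2: P AND (NOT Q AND NOT P OR P AND (NOT Q OR Q) AND NOT Q)
    = P AND (NOT Q AND NOT P OR P AND NOT Q)
    = P AND NOT Q
Both reduce to P AND NOT Q, so they are equivalent.

Yes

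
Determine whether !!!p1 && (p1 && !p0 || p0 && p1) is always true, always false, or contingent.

!!!p1 && (p1 && !p0 || p0 && p1)
= !!!p1 && p1
= !p1 && p1
= false

always false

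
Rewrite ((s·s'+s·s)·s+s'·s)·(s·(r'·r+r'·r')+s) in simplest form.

s

((s·s'+s·s)·s+s'·s)·(s·(r'·r+r'·r')+s)
= (s·s+s'·s)·(s·(r'·r+r'·r')+s)   — distribution
= (s·s+s'·s)·(s·r'+s)   — distribution
= (s·s+s'·s)·s   — absorption
= s·s   — distribution
= s   — idempotence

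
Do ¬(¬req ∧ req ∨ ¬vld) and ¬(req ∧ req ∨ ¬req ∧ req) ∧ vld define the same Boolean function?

E1: ¬(¬req ∧ req ∨ ¬vld)
    = ¬¬vld   [complement / identity]
    = vld   [double negation]
E2: ¬(req ∧ req ∨ ¬req ∧ req) ∧ vld
    = ¬req ∧ vld   [distribution]
These differ: at req=1, vld=1, E1 = 1 but E2 = 0.

No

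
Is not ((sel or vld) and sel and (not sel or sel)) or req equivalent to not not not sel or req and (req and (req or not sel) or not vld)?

E1: not ((sel or vld) and sel and (not sel or sel)) or req
    = not ((sel or vld) and sel) or req   (complement / identity)
    = not sel or req   (absorption)
E2: not not not sel or req and (req and (req or not sel) or not vld)
    = not not not sel or req and (req or not vld)   (absorption)
    = not not not sel or req   (absorption)
    = not sel or req   (double negation)
Both reduce to not sel or req, so they are equivalent.

Yes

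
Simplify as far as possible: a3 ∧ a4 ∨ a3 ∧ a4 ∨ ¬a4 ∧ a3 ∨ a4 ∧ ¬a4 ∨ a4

a3 ∧ a4 ∨ a3 ∧ a4 ∨ ¬a4 ∧ a3 ∨ a4 ∧ ¬a4 ∨ a4
= a3 ∧ a4 ∨ a3 ∨ a4 ∧ ¬a4 ∨ a4   [distribution]
= a3 ∧ a4 ∨ a3 ∨ a4   [complement / identity]
= a3 ∨ a4   [absorption]

a3 ∨ a4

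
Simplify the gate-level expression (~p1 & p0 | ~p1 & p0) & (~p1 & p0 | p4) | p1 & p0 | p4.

(~p1 & p0 | ~p1 & p0) & (~p1 & p0 | p4) | p1 & p0 | p4
= ~p1 & p0 & p4 | ~p1 & p0 | p1 & p0 | p4   (distribution)
= ~p1 & p0 | p1 & p0 | p4   (absorption)
= p0 | p4   (distribution)

p0 | p4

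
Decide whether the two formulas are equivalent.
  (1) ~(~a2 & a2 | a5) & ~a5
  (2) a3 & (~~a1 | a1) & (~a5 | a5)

E1: ~(~a2 & a2 | a5) & ~a5
    = ~a5 & ~a5
    = ~a5
E2: a3 & (~~a1 | a1) & (~a5 | a5)
    = a3 & (a1 | a1) & (~a5 | a5)
    = a3 & (a1 | a1)
    = a3 & a1
These differ: at a1=0, a2=0, a3=0, a5=0, E1 = 1 but E2 = 0.

No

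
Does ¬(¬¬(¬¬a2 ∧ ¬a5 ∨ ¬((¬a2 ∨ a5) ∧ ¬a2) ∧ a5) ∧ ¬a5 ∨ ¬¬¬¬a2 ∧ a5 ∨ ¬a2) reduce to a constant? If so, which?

yes, False

¬(¬¬(¬¬a2 ∧ ¬a5 ∨ ¬((¬a2 ∨ a5) ∧ ¬a2) ∧ a5) ∧ ¬a5 ∨ ¬¬¬¬a2 ∧ a5 ∨ ¬a2)
= ¬(¬¬(¬¬a2 ∧ ¬a5 ∨ ¬¬a2 ∧ a5) ∧ ¬a5 ∨ ¬¬¬¬a2 ∧ a5 ∨ ¬a2)
= ¬(¬¬¬¬a2 ∧ ¬a5 ∨ ¬¬¬¬a2 ∧ a5 ∨ ¬a2)
= ¬(¬¬¬¬a2 ∨ ¬a2)
= ¬¬¬a2 ∧ a2
= ¬a2 ∧ a2
= False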